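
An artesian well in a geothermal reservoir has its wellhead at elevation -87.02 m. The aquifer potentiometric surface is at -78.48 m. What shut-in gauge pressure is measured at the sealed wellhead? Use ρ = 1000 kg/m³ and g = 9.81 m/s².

Head above the cap: Δh = -78.48 − (-87.02) = 8.54 m.
P = ρgΔh = 1000 × 9.81 × 8.54 = 83777 Pa ≈ 83.8 kPa.

P ≈ 83.8 kPa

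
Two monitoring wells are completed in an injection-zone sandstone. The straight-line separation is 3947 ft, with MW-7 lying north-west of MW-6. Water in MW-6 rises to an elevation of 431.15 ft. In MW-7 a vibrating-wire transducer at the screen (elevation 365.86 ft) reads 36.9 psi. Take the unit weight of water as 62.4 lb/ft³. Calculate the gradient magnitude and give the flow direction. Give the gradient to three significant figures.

i ≈ 0.00503; groundwater flows toward the south-east

Total head at MW-6: h = 431.15 ft (water level in the piezometer is the total head).
Pressure head at MW-7: ψ = 144·P/γ = 144 × 36.9 / 62.4 = 85.15 ft.
Total head at MW-7: h = z + ψ = 365.86 + 85.15 = 451.01 ft.
Head difference: h(MW-6) − h(MW-7) = 431.15 − 451.01 = -19.86 ft.
Hydraulic gradient: i = |Δh| / L = 19.86 / 3947 = 0.00503.
Flow is from higher to lower head: from MW-7 toward MW-6, i.e. toward the south-east.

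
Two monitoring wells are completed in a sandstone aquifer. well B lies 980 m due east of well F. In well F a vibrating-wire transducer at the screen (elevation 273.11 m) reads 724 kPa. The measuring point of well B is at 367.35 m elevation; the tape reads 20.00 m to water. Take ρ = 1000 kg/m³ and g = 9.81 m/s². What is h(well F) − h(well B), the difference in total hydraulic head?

Δh ≈ -0.44 m

Pressure head at well F: ψ = P/(ρg) = 724×1000 / (1000 × 9.81) = 73.80 m.
Total head at well F: h = z + ψ = 273.11 + 73.80 = 346.91 m.
Total head at well B: h = 367.35 − 20.00 = 347.35 m.
Head difference: h(well F) − h(well B) = 346.91 − 347.35 = -0.44 m.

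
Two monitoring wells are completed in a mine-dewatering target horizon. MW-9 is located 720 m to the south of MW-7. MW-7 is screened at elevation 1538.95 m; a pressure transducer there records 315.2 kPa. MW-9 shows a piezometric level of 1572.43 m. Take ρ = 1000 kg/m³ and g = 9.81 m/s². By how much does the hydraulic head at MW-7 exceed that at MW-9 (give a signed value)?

Δh ≈ -1.35 m

Pressure head at MW-7: ψ = P/(ρg) = 315.2×1000 / (1000 × 9.81) = 32.13 m.
Total head at MW-7: h = z + ψ = 1538.95 + 32.13 = 1571.08 m.
Total head at MW-9: h = 1572.43 m (water level in the piezometer is the total head).
Head difference: h(MW-7) − h(MW-9) = 1571.08 − 1572.43 = -1.35 m.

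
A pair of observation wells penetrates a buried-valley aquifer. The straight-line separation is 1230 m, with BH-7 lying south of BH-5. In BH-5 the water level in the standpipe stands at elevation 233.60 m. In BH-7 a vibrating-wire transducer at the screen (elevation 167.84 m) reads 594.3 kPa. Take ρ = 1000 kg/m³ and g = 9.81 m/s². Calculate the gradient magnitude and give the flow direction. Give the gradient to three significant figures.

i ≈ 0.00421; groundwater flows toward the south

Total head at BH-5: h = 233.60 m (water level in the piezometer is the total head).
Pressure head at BH-7: ψ = P/(ρg) = 594.3×1000 / (1000 × 9.81) = 60.58 m.
Total head at BH-7: h = z + ψ = 167.84 + 60.58 = 228.42 m.
Head difference: h(BH-5) − h(BH-7) = 233.60 − 228.42 = 5.18 m.
Hydraulic gradient: i = |Δh| / L = 5.18 / 1230 = 0.00421.
Flow is from higher to lower head: from BH-5 toward BH-7, i.e. toward the south.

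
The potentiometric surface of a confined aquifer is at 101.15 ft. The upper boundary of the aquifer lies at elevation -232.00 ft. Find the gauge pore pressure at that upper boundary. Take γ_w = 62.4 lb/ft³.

Pressure head at the aquifer top: ψ = h − z = 101.15 − (-232.00) = 333.15 ft.
P = γψ/144 = 62.4 × 333.15 / 144 = 144 psi.

P ≈ 144 psi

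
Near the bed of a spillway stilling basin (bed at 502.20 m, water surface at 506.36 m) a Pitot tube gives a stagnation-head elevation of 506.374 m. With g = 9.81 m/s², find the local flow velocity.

Near the bed, under hydrostatic conditions, the piezometric head (z + ψ) equals the free-surface elevation, 506.36 m.
Velocity head = total − piezometric = 506.374 − 506.36 = 0.014 m.
v = √(2g·h_v) = √(2 × 9.81 × 0.014) = 0.524 m/s.

v ≈ 0.524 m/s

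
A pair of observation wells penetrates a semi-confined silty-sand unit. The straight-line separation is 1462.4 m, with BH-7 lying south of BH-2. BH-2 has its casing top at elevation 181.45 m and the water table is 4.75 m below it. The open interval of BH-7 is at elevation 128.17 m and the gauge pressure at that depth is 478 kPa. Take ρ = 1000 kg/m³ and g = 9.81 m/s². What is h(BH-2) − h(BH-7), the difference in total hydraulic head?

Δh ≈ -0.20 m

Total head at BH-2: h = 181.45 − 4.75 = 176.70 m.
Pressure head at BH-7: ψ = P/(ρg) = 478×1000 / (1000 × 9.81) = 48.73 m.
Total head at BH-7: h = z + ψ = 128.17 + 48.73 = 176.90 m.
Head difference: h(BH-2) − h(BH-7) = 176.70 − 176.90 = -0.20 m.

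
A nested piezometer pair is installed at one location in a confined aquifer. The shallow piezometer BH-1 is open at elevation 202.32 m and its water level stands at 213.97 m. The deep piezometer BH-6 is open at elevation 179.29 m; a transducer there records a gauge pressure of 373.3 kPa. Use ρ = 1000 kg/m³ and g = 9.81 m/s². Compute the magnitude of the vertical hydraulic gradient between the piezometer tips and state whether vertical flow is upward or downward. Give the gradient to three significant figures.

|i_v| ≈ 0.146; vertical flow is upward

Total head at BH-1: h = 213.97 m (water level in the standpipe).
Pressure head at BH-6: ψ = P/(ρg) = 373.3×1000 / (1000 × 9.81) = 38.05 m.
Total head at BH-6: h = z + ψ = 179.29 + 38.05 = 217.34 m.
Δh = h(BH-1) − h(BH-6) = 213.97 − 217.34 = -3.37 m.
Vertical separation Δz = 202.32 − 179.29 = 23.03 m.
|i_v| = |Δh| / Δz = 3.37 / 23.03 = 0.146.
Head is higher in the deep piezometer, so vertical flow is upward (discharge condition).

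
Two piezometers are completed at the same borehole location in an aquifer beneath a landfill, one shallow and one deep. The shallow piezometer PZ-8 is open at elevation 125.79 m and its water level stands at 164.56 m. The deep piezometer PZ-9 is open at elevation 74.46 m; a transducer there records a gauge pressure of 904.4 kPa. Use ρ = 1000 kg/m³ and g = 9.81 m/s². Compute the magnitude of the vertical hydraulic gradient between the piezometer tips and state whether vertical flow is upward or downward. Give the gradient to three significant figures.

Total head at PZ-8: h = 164.56 m (water level in the standpipe).
Pressure head at PZ-9: ψ = P/(ρg) = 904.4×1000 / (1000 × 9.81) = 92.19 m.
Total head at PZ-9: h = z + ψ = 74.46 + 92.19 = 166.65 m.
Δh = h(PZ-8) − h(PZ-9) = 164.56 − 166.65 = -2.09 m.
Vertical separation Δz = 125.79 − 74.46 = 51.33 m.
|i_v| = |Δh| / Δz = 2.09 / 51.33 = 0.0407.
Head is higher in the deep piezometer, so vertical flow is upward (discharge condition).

|i_v| ≈ 0.0407; vertical flow is upward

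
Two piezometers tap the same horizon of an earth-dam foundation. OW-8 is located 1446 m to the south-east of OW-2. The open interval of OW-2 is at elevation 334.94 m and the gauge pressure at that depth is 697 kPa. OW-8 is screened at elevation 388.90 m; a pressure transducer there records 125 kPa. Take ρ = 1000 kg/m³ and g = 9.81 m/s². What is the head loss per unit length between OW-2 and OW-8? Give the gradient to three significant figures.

i ≈ 0.00301 m/m

Pressure head at OW-2: ψ = P/(ρg) = 697×1000 / (1000 × 9.81) = 71.05 m.
Total head at OW-2: h = z + ψ = 334.94 + 71.05 = 405.99 m.
Pressure head at OW-8: ψ = P/(ρg) = 125×1000 / (1000 × 9.81) = 12.74 m.
Total head at OW-8: h = z + ψ = 388.90 + 12.74 = 401.64 m.
Head difference: h(OW-2) − h(OW-8) = 405.99 − 401.64 = 4.35 m.
Hydraulic gradient: i = |Δh| / L = 4.35 / 1446 = 0.00301.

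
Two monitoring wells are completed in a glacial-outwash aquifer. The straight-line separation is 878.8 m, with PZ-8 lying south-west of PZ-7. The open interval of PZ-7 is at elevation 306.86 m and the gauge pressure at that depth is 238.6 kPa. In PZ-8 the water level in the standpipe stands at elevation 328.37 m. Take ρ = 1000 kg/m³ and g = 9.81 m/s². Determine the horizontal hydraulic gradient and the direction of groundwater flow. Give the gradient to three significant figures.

i ≈ 0.00320; groundwater flows toward the south-west

Pressure head at PZ-7: ψ = P/(ρg) = 238.6×1000 / (1000 × 9.81) = 24.32 m.
Total head at PZ-7: h = z + ψ = 306.86 + 24.32 = 331.18 m.
Total head at PZ-8: h = 328.37 m (water level in the piezometer is the total head).
Head difference: h(PZ-7) − h(PZ-8) = 331.18 − 328.37 = 2.81 m.
Hydraulic gradient: i = |Δh| / L = 2.81 / 878.8 = 0.00320.
Flow is from higher to lower head: from PZ-7 toward PZ-8, i.e. toward the south-west.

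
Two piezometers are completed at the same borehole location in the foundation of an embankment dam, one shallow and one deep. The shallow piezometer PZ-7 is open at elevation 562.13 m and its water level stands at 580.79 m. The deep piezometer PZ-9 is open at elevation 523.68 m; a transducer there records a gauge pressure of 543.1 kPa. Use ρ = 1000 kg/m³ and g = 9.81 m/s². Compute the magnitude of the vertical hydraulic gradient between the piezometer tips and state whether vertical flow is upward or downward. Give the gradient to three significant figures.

Total head at PZ-7: h = 580.79 m (water level in the standpipe).
Pressure head at PZ-9: ψ = P/(ρg) = 543.1×1000 / (1000 × 9.81) = 55.36 m.
Total head at PZ-9: h = z + ψ = 523.68 + 55.36 = 579.04 m.
Δh = h(PZ-7) − h(PZ-9) = 580.79 − 579.04 = 1.75 m.
Vertical separation Δz = 562.13 − 523.68 = 38.45 m.
|i_v| = |Δh| / Δz = 1.75 / 38.45 = 0.0455.
Head is higher in the shallow piezometer, so vertical flow is downward (recharge condition).

|i_v| ≈ 0.0455; vertical flow is downward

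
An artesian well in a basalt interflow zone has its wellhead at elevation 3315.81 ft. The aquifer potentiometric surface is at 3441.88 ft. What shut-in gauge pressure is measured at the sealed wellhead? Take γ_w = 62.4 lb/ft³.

P ≈ 54.6 psi

Head above the cap: Δh = 3441.88 − 3315.81 = 126.07 ft.
P = γΔh/144 = 62.4 × 126.07 / 144 = 54.6 psi.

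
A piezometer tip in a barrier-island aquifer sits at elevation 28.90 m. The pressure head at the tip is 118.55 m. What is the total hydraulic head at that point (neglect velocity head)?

h = z + ψ = 28.90 + 118.55 = 147.45 m.

h ≈ 147.45 m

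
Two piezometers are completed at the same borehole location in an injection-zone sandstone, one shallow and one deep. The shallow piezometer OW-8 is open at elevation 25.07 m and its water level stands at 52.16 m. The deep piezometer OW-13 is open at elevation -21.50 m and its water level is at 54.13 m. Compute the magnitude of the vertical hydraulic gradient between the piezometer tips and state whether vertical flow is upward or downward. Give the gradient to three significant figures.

|i_v| ≈ 0.0423; vertical flow is upward

Total head at OW-8: h = 52.16 m (water level in the standpipe).
Total head at OW-13: h = 54.13 m.
Δh = h(OW-8) − h(OW-13) = 52.16 − 54.13 = -1.97 m.
Vertical separation Δz = 25.07 − (-21.50) = 46.57 m.
|i_v| = |Δh| / Δz = 1.97 / 46.57 = 0.0423.
Head is higher in the deep piezometer, so vertical flow is upward (discharge condition).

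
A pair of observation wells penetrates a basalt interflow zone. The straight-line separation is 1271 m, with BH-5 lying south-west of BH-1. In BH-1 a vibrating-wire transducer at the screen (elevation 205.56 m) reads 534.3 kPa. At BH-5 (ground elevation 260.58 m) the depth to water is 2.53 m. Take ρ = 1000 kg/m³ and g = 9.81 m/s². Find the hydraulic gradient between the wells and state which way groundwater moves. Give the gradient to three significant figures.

Pressure head at BH-1: ψ = P/(ρg) = 534.3×1000 / (1000 × 9.81) = 54.46 m.
Total head at BH-1: h = z + ψ = 205.56 + 54.46 = 260.02 m.
Total head at BH-5: h = 260.58 − 2.53 = 258.05 m.
Head difference: h(BH-1) − h(BH-5) = 260.02 − 258.05 = 1.97 m.
Hydraulic gradient: i = |Δh| / L = 1.97 / 1271 = 0.00155.
Flow is from higher to lower head: from BH-1 toward BH-5, i.e. toward the south-west.

i ≈ 0.00155; groundwater flows toward the south-west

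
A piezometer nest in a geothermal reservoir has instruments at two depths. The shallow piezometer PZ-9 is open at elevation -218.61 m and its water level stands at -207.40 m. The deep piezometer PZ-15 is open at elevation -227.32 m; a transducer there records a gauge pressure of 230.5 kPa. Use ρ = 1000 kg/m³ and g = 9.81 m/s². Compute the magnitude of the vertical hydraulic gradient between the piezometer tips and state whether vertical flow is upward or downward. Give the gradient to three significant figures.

|i_v| ≈ 0.411; vertical flow is upward

Total head at PZ-9: h = -207.40 m (water level in the standpipe).
Pressure head at PZ-15: ψ = P/(ρg) = 230.5×1000 / (1000 × 9.81) = 23.50 m.
Total head at PZ-15: h = z + ψ = -227.32 + 23.50 = -203.82 m.
Δh = h(PZ-9) − h(PZ-15) = -207.40 − (-203.82) = -3.58 m.
Vertical separation Δz = -218.61 − (-227.32) = 8.71 m.
|i_v| = |Δh| / Δz = 3.58 / 8.71 = 0.411.
Head is higher in the deep piezometer, so vertical flow is upward (discharge condition).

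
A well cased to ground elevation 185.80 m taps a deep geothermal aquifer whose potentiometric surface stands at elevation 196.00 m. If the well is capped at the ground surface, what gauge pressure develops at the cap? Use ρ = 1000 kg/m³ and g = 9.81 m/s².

Head above the cap: Δh = 196.00 − 185.80 = 10.20 m.
P = ρgΔh = 1000 × 9.81 × 10.20 = 100062 Pa ≈ 100 kPa.

P ≈ 100 kPa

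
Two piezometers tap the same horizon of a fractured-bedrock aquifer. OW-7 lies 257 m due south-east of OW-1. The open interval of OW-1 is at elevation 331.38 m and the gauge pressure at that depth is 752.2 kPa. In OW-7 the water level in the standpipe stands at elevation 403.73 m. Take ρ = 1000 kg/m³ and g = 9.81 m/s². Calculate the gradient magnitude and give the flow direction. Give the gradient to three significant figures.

i ≈ 0.0168; groundwater flows toward the south-east

Pressure head at OW-1: ψ = P/(ρg) = 752.2×1000 / (1000 × 9.81) = 76.68 m.
Total head at OW-1: h = z + ψ = 331.38 + 76.68 = 408.06 m.
Total head at OW-7: h = 403.73 m (water level in the piezometer is the total head).
Head difference: h(OW-1) − h(OW-7) = 408.06 − 403.73 = 4.33 m.
Hydraulic gradient: i = |Δh| / L = 4.33 / 257 = 0.0168.
Flow is from higher to lower head: from OW-1 toward OW-7, i.e. toward the south-east.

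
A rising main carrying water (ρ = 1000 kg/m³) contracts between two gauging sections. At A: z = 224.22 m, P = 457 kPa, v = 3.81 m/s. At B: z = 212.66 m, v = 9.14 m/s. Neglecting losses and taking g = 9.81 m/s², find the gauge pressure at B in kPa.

P₂ ≈ 536 kPa

Pressure head at A: ψ₁ = P₁/(ρg) = 457×1000 / (1000 × 9.81) = 46.59 m.
Velocity heads: v₁²/2g = 3.81²/19.62 = 0.740 m; v₂²/2g = 9.14²/19.62 = 4.258 m.
Total head H = z₁ + ψ₁ + v₁²/2g = 224.22 + 46.59 + 0.740 = 271.55 m.
ψ₂ = H − z₂ − v₂²/2g = 271.55 − 212.66 − 4.258 = 54.63 m.
P₂ = ρgψ₂ = 1000 × 9.81 × 54.63 ≈ 536 kPa.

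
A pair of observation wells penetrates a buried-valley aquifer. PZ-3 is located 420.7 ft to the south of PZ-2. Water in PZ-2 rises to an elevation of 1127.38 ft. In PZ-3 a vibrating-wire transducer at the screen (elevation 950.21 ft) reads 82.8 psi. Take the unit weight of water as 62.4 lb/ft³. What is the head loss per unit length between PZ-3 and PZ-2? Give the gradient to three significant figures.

Total head at PZ-2: h = 1127.38 ft (water level in the piezometer is the total head).
Pressure head at PZ-3: ψ = 144·P/γ = 144 × 82.8 / 62.4 = 191.08 ft.
Total head at PZ-3: h = z + ψ = 950.21 + 191.08 = 1141.29 ft.
Head difference: h(PZ-2) − h(PZ-3) = 1127.38 − 1141.29 = -13.91 ft.
Hydraulic gradient: i = |Δh| / L = 13.91 / 420.7 = 0.0331.

i ≈ 0.0331 ft/ft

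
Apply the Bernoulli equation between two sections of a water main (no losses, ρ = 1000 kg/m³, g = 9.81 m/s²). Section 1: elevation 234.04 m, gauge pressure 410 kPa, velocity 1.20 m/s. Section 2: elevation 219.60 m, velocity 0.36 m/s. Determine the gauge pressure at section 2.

Pressure head at 1: ψ₁ = P₁/(ρg) = 410×1000 / (1000 × 9.81) = 41.79 m.
Velocity heads: v₁²/2g = 1.20²/19.62 = 0.073 m; v₂²/2g = 0.36²/19.62 = 0.007 m.
Total head H = z₁ + ψ₁ + v₁²/2g = 234.04 + 41.79 + 0.073 = 275.90 m.
ψ₂ = H − z₂ − v₂²/2g = 275.90 − 219.60 − 0.007 = 56.29 m.
P₂ = ρgψ₂ = 1000 × 9.81 × 56.29 ≈ 552 kPa.

P₂ ≈ 552 kPa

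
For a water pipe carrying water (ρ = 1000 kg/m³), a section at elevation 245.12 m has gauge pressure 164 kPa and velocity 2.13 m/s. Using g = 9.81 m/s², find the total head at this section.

Pressure head ψ = P/(ρg) = 164×1000 / (1000 × 9.81) = 16.72 m.
Velocity head = v²/(2g) = 2.13² / (2 × 9.81) = 0.231 m.
h = z + ψ + v²/(2g) = 245.12 + 16.72 + 0.231 = 262.07 m.

h ≈ 262.07 m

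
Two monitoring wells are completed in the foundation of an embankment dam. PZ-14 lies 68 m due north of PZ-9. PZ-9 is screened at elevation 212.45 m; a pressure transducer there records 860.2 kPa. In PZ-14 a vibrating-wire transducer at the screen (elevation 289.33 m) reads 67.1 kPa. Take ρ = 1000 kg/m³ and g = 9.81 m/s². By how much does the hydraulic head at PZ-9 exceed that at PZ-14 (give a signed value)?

Pressure head at PZ-9: ψ = P/(ρg) = 860.2×1000 / (1000 × 9.81) = 87.69 m.
Total head at PZ-9: h = z + ψ = 212.45 + 87.69 = 300.14 m.
Pressure head at PZ-14: ψ = P/(ρg) = 67.1×1000 / (1000 × 9.81) = 6.84 m.
Total head at PZ-14: h = z + ψ = 289.33 + 6.84 = 296.17 m.
Head difference: h(PZ-9) − h(PZ-14) = 300.14 − 296.17 = 3.97 m.

Δh ≈ 3.97 m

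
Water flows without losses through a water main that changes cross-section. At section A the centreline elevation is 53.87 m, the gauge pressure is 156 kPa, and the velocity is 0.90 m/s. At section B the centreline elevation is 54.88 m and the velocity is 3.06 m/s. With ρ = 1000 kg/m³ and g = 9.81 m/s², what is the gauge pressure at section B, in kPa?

P₂ ≈ 142 kPa

Pressure head at A: ψ₁ = P₁/(ρg) = 156×1000 / (1000 × 9.81) = 15.90 m.
Velocity heads: v₁²/2g = 0.90²/19.62 = 0.041 m; v₂²/2g = 3.06²/19.62 = 0.477 m.
Total head H = z₁ + ψ₁ + v₁²/2g = 53.87 + 15.90 + 0.041 = 69.81 m.
ψ₂ = H − z₂ − v₂²/2g = 69.81 − 54.88 − 0.477 = 14.45 m.
P₂ = ρgψ₂ = 1000 × 9.81 × 14.45 ≈ 142 kPa.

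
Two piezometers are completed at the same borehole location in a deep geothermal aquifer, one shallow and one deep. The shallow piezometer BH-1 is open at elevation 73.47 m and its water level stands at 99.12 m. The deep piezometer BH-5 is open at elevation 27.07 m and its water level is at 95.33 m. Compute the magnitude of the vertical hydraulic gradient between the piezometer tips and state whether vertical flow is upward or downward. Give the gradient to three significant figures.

|i_v| ≈ 0.0817; vertical flow is downward

Total head at BH-1: h = 99.12 m (water level in the standpipe).
Total head at BH-5: h = 95.33 m.
Δh = h(BH-1) − h(BH-5) = 99.12 − 95.33 = 3.79 m.
Vertical separation Δz = 73.47 − 27.07 = 46.40 m.
|i_v| = |Δh| / Δz = 3.79 / 46.40 = 0.0817.
Head is higher in the shallow piezometer, so vertical flow is downward (recharge condition).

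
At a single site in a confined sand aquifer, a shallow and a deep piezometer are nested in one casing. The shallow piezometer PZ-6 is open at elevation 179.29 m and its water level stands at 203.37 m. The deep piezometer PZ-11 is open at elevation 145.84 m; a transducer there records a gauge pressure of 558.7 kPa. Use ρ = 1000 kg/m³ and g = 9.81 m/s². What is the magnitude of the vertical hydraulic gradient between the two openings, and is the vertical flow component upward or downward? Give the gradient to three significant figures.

Total head at PZ-6: h = 203.37 m (water level in the standpipe).
Pressure head at PZ-11: ψ = P/(ρg) = 558.7×1000 / (1000 × 9.81) = 56.95 m.
Total head at PZ-11: h = z + ψ = 145.84 + 56.95 = 202.79 m.
Δh = h(PZ-6) − h(PZ-11) = 203.37 − 202.79 = 0.58 m.
Vertical separation Δz = 179.29 − 145.84 = 33.45 m.
|i_v| = |Δh| / Δz = 0.58 / 33.45 = 0.0173.
Head is higher in the shallow piezometer, so vertical flow is downward (recharge condition).

|i_v| ≈ 0.0173; vertical flow is downward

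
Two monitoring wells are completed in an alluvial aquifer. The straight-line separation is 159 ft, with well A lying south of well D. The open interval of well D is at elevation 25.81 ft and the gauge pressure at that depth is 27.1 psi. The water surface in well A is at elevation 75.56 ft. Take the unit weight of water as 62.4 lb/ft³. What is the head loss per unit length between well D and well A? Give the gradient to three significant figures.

i ≈ 0.0804 ft/ft

Pressure head at well D: ψ = 144·P/γ = 144 × 27.1 / 62.4 = 62.54 ft.
Total head at well D: h = z + ψ = 25.81 + 62.54 = 88.35 ft.
Total head at well A: h = 75.56 ft (water level in the piezometer is the total head).
Head difference: h(well D) − h(well A) = 88.35 − 75.56 = 12.79 ft.
Hydraulic gradient: i = |Δh| / L = 12.79 / 159 = 0.0804.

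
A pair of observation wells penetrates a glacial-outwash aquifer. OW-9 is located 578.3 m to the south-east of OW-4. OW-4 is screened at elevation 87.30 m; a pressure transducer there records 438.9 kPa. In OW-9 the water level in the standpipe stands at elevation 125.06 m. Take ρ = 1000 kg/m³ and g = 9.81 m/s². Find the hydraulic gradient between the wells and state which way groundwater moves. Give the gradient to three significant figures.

Pressure head at OW-4: ψ = P/(ρg) = 438.9×1000 / (1000 × 9.81) = 44.74 m.
Total head at OW-4: h = z + ψ = 87.30 + 44.74 = 132.04 m.
Total head at OW-9: h = 125.06 m (water level in the piezometer is the total head).
Head difference: h(OW-4) − h(OW-9) = 132.04 − 125.06 = 6.98 m.
Hydraulic gradient: i = |Δh| / L = 6.98 / 578.3 = 0.0121.
Flow is from higher to lower head: from OW-4 toward OW-9, i.e. toward the south-east.

i ≈ 0.0121; groundwater flows toward the south-east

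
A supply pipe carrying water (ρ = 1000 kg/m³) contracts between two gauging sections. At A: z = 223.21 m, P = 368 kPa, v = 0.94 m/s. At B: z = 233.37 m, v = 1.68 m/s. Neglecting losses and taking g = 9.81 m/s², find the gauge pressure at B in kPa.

Pressure head at A: ψ₁ = P₁/(ρg) = 368×1000 / (1000 × 9.81) = 37.51 m.
Velocity heads: v₁²/2g = 0.94²/19.62 = 0.045 m; v₂²/2g = 1.68²/19.62 = 0.144 m.
Total head H = z₁ + ψ₁ + v₁²/2g = 223.21 + 37.51 + 0.045 = 260.77 m.
ψ₂ = H − z₂ − v₂²/2g = 260.77 − 233.37 − 0.144 = 27.26 m.
P₂ = ρgψ₂ = 1000 × 9.81 × 27.26 ≈ 267 kPa.

P₂ ≈ 267 kPa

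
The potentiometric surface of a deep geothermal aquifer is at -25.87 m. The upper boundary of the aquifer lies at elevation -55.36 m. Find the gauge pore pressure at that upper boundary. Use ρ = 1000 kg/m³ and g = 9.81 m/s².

P ≈ 289 kPa

Pressure head at the aquifer top: ψ = h − z = -25.87 − (-55.36) = 29.49 m.
P = ρgψ = 1000 × 9.81 × 29.49 = 289297 Pa ≈ 289 kPa.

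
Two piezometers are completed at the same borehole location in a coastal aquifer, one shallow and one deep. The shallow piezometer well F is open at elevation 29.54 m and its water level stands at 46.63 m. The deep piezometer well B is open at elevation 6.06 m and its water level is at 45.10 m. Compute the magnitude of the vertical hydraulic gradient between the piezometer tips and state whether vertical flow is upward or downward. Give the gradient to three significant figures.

|i_v| ≈ 0.0652; vertical flow is downward

Total head at well F: h = 46.63 m (water level in the standpipe).
Total head at well B: h = 45.10 m.
Δh = h(well F) − h(well B) = 46.63 − 45.10 = 1.53 m.
Vertical separation Δz = 29.54 − 6.06 = 23.48 m.
|i_v| = |Δh| / Δz = 1.53 / 23.48 = 0.0652.
Head is higher in the shallow piezometer, so vertical flow is downward (recharge condition).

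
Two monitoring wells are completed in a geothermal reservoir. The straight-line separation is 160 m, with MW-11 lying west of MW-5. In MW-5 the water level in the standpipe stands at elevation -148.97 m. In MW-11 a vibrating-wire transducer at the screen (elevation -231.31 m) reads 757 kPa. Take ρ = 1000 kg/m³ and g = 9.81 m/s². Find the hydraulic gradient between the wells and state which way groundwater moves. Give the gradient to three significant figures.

Total head at MW-5: h = -148.97 m (water level in the piezometer is the total head).
Pressure head at MW-11: ψ = P/(ρg) = 757×1000 / (1000 × 9.81) = 77.17 m.
Total head at MW-11: h = z + ψ = -231.31 + 77.17 = -154.14 m.
Head difference: h(MW-5) − h(MW-11) = -148.97 − (-154.14) = 5.17 m.
Hydraulic gradient: i = |Δh| / L = 5.17 / 160 = 0.0323.
Flow is from higher to lower head: from MW-5 toward MW-11, i.e. toward the west.

i ≈ 0.0323; groundwater flows toward the west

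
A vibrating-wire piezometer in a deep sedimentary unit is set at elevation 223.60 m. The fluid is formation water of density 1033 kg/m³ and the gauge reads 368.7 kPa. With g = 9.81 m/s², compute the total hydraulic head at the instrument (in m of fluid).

ψ = P/(ρg) = 368.7×1000 / (1033 × 9.81) = 36.38 m.
h = z + ψ = 223.60 + 36.38 = 259.98 m.

h ≈ 259.98 m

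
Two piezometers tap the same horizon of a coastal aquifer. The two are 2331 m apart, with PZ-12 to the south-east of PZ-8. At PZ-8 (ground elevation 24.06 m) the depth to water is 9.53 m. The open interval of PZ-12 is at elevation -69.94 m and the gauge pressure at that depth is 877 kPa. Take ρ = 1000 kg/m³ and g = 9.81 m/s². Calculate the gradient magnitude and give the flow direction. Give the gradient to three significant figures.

i ≈ 0.00211; groundwater flows toward the north-west

Total head at PZ-8: h = 24.06 − 9.53 = 14.53 m.
Pressure head at PZ-12: ψ = P/(ρg) = 877×1000 / (1000 × 9.81) = 89.40 m.
Total head at PZ-12: h = z + ψ = -69.94 + 89.40 = 19.46 m.
Head difference: h(PZ-8) − h(PZ-12) = 14.53 − 19.46 = -4.93 m.
Hydraulic gradient: i = |Δh| / L = 4.93 / 2331 = 0.00211.
Flow is from higher to lower head: from PZ-12 toward PZ-8, i.e. toward the north-west.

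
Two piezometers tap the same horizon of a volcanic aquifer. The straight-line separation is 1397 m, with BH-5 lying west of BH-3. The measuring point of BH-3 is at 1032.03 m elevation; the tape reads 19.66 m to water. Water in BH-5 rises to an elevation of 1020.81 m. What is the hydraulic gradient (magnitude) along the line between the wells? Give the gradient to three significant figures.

i ≈ 0.00604

Total head at BH-3: h = 1032.03 − 19.66 = 1012.37 m.
Total head at BH-5: h = 1020.81 m (water level in the piezometer is the total head).
Head difference: h(BH-3) − h(BH-5) = 1012.37 − 1020.81 = -8.44 m.
Hydraulic gradient: i = |Δh| / L = 8.44 / 1397 = 0.00604.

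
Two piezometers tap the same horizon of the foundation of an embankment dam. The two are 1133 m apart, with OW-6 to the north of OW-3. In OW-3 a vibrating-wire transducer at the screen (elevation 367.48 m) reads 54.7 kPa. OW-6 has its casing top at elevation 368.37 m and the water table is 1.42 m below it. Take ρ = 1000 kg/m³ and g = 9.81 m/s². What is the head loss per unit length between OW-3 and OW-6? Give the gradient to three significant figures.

Pressure head at OW-3: ψ = P/(ρg) = 54.7×1000 / (1000 × 9.81) = 5.58 m.
Total head at OW-3: h = z + ψ = 367.48 + 5.58 = 373.06 m.
Total head at OW-6: h = 368.37 − 1.42 = 366.95 m.
Head difference: h(OW-3) − h(OW-6) = 373.06 − 366.95 = 6.11 m.
Hydraulic gradient: i = |Δh| / L = 6.11 / 1133 = 0.00539.

i ≈ 0.00539 m/m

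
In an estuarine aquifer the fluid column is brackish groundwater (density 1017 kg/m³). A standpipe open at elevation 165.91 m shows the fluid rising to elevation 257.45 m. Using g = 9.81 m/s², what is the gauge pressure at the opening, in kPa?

P ≈ 913 kPa

Pressure head ψ = h − z = 257.45 − 165.91 = 91.54 m.
P = ρgψ = 1017 × 9.81 × 91.54 = 913274 Pa ≈ 913 kPa.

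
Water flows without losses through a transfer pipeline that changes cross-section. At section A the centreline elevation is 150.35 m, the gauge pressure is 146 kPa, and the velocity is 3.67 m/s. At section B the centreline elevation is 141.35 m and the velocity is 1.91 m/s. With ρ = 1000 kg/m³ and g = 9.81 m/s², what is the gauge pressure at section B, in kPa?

Pressure head at A: ψ₁ = P₁/(ρg) = 146×1000 / (1000 × 9.81) = 14.88 m.
Velocity heads: v₁²/2g = 3.67²/19.62 = 0.686 m; v₂²/2g = 1.91²/19.62 = 0.186 m.
Total head H = z₁ + ψ₁ + v₁²/2g = 150.35 + 14.88 + 0.686 = 165.92 m.
ψ₂ = H − z₂ − v₂²/2g = 165.92 − 141.35 − 0.186 = 24.38 m.
P₂ = ρgψ₂ = 1000 × 9.81 × 24.38 ≈ 239 kPa.

P₂ ≈ 239 kPa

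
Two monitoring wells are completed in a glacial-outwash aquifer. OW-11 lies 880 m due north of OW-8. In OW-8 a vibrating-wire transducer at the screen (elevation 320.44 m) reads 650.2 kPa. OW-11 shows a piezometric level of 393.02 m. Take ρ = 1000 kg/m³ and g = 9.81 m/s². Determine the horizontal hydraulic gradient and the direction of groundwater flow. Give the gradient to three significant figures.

Pressure head at OW-8: ψ = P/(ρg) = 650.2×1000 / (1000 × 9.81) = 66.28 m.
Total head at OW-8: h = z + ψ = 320.44 + 66.28 = 386.72 m.
Total head at OW-11: h = 393.02 m (water level in the piezometer is the total head).
Head difference: h(OW-8) − h(OW-11) = 386.72 − 393.02 = -6.30 m.
Hydraulic gradient: i = |Δh| / L = 6.30 / 880 = 0.00716.
Flow is from higher to lower head: from OW-11 toward OW-8, i.e. toward the south.

i ≈ 0.00716; groundwater flows toward the south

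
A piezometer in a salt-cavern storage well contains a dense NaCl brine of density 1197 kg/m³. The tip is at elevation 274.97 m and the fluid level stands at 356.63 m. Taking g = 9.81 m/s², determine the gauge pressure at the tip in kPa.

P ≈ 959 kPa

Pressure head ψ = h − z = 356.63 − 274.97 = 81.66 m.
P = ρgψ = 1197 × 9.81 × 81.66 = 958898 Pa ≈ 959 kPa.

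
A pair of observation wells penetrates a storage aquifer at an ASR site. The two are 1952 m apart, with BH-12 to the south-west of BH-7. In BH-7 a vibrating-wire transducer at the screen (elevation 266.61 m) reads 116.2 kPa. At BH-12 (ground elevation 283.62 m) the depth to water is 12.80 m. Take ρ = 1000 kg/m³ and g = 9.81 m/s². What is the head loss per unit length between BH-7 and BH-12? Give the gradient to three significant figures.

i ≈ 0.00391 m/m

Pressure head at BH-7: ψ = P/(ρg) = 116.2×1000 / (1000 × 9.81) = 11.85 m.
Total head at BH-7: h = z + ψ = 266.61 + 11.85 = 278.46 m.
Total head at BH-12: h = 283.62 − 12.80 = 270.82 m.
Head difference: h(BH-7) − h(BH-12) = 278.46 − 270.82 = 7.64 m.
Hydraulic gradient: i = |Δh| / L = 7.64 / 1952 = 0.00391.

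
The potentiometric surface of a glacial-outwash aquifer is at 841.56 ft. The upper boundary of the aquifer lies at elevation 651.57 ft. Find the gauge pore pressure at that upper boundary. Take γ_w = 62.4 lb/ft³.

Pressure head at the aquifer top: ψ = h − z = 841.56 − 651.57 = 189.99 ft.
P = γψ/144 = 62.4 × 189.99 / 144 = 82.3 psi.

P ≈ 82.3 psi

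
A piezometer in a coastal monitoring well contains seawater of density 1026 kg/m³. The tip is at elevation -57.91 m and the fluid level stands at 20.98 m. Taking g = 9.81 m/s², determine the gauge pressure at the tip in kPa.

Pressure head ψ = h − z = 20.98 − (-57.91) = 78.89 m.
P = ρgψ = 1026 × 9.81 × 78.89 = 794033 Pa ≈ 794 kPa.

P ≈ 794 kPa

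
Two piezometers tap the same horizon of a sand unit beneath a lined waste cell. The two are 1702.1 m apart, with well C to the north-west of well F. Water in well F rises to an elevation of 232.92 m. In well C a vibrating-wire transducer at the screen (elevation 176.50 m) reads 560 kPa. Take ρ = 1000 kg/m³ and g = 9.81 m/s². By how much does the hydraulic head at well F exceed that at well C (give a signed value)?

Total head at well F: h = 232.92 m (water level in the piezometer is the total head).
Pressure head at well C: ψ = P/(ρg) = 560×1000 / (1000 × 9.81) = 57.08 m.
Total head at well C: h = z + ψ = 176.50 + 57.08 = 233.58 m.
Head difference: h(well F) − h(well C) = 232.92 − 233.58 = -0.66 m.

Δh ≈ -0.66 m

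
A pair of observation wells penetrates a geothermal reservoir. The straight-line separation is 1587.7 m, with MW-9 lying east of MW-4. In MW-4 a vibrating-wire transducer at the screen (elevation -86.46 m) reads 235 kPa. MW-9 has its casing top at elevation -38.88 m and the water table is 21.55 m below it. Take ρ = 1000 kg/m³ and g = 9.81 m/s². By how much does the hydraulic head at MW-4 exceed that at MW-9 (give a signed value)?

Δh ≈ -2.07 m

Pressure head at MW-4: ψ = P/(ρg) = 235×1000 / (1000 × 9.81) = 23.96 m.
Total head at MW-4: h = z + ψ = -86.46 + 23.96 = -62.50 m.
Total head at MW-9: h = -38.88 − 21.55 = -60.43 m.
Head difference: h(MW-4) − h(MW-9) = -62.50 − (-60.43) = -2.07 m.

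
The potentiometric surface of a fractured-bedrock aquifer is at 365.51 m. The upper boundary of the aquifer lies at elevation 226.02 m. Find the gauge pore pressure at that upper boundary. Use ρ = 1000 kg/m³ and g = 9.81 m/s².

P ≈ 1370 kPa

Pressure head at the aquifer top: ψ = h − z = 365.51 − 226.02 = 139.49 m.
P = ρgψ = 1000 × 9.81 × 139.49 = 1368397 Pa ≈ 1370 kPa.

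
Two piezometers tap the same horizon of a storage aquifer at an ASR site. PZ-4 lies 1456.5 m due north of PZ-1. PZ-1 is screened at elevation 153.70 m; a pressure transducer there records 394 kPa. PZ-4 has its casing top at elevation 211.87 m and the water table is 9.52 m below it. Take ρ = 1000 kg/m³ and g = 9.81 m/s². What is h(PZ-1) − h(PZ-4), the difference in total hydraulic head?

Pressure head at PZ-1: ψ = P/(ρg) = 394×1000 / (1000 × 9.81) = 40.16 m.
Total head at PZ-1: h = z + ψ = 153.70 + 40.16 = 193.86 m.
Total head at PZ-4: h = 211.87 − 9.52 = 202.35 m.
Head difference: h(PZ-1) − h(PZ-4) = 193.86 − 202.35 = -8.49 m.

Δh ≈ -8.49 m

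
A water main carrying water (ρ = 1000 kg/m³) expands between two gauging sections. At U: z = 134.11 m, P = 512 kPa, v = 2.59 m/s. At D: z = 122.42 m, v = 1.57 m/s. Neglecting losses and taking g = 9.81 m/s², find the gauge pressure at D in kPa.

P₂ ≈ 629 kPa

Pressure head at U: ψ₁ = P₁/(ρg) = 512×1000 / (1000 × 9.81) = 52.19 m.
Velocity heads: v₁²/2g = 2.59²/19.62 = 0.342 m; v₂²/2g = 1.57²/19.62 = 0.126 m.
Total head H = z₁ + ψ₁ + v₁²/2g = 134.11 + 52.19 + 0.342 = 186.64 m.
ψ₂ = H − z₂ − v₂²/2g = 186.64 − 122.42 − 0.126 = 64.09 m.
P₂ = ρgψ₂ = 1000 × 9.81 × 64.09 ≈ 629 kPa.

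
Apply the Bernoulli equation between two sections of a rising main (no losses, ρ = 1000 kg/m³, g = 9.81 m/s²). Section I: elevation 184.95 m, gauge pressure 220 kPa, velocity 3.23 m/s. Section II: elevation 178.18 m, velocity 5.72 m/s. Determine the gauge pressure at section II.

P₂ ≈ 275 kPa

Pressure head at I: ψ₁ = P₁/(ρg) = 220×1000 / (1000 × 9.81) = 22.43 m.
Velocity heads: v₁²/2g = 3.23²/19.62 = 0.532 m; v₂²/2g = 5.72²/19.62 = 1.668 m.
Total head H = z₁ + ψ₁ + v₁²/2g = 184.95 + 22.43 + 0.532 = 207.91 m.
ψ₂ = H − z₂ − v₂²/2g = 207.91 − 178.18 − 1.668 = 28.06 m.
P₂ = ρgψ₂ = 1000 × 9.81 × 28.06 ≈ 275 kPa.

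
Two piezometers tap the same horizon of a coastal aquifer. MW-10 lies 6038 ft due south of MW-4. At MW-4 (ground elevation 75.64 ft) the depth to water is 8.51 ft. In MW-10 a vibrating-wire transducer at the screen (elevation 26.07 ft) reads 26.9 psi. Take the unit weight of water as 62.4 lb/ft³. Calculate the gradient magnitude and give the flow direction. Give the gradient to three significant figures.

Total head at MW-4: h = 75.64 − 8.51 = 67.13 ft.
Pressure head at MW-10: ψ = 144·P/γ = 144 × 26.9 / 62.4 = 62.08 ft.
Total head at MW-10: h = z + ψ = 26.07 + 62.08 = 88.15 ft.
Head difference: h(MW-4) − h(MW-10) = 67.13 − 88.15 = -21.02 ft.
Hydraulic gradient: i = |Δh| / L = 21.02 / 6038 = 0.00348.
Flow is from higher to lower head: from MW-10 toward MW-4, i.e. toward the north.

i ≈ 0.00348; groundwater flows toward the north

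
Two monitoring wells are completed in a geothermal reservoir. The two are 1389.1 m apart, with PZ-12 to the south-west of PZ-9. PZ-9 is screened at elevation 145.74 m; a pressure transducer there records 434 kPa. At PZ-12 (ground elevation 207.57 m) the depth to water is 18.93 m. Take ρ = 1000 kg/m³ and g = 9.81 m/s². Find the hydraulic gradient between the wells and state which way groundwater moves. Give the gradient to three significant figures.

Pressure head at PZ-9: ψ = P/(ρg) = 434×1000 / (1000 × 9.81) = 44.24 m.
Total head at PZ-9: h = z + ψ = 145.74 + 44.24 = 189.98 m.
Total head at PZ-12: h = 207.57 − 18.93 = 188.64 m.
Head difference: h(PZ-9) − h(PZ-12) = 189.98 − 188.64 = 1.34 m.
Hydraulic gradient: i = |Δh| / L = 1.34 / 1389.1 = 0.000965.
Flow is from higher to lower head: from PZ-9 toward PZ-12, i.e. toward the south-west.

i ≈ 0.000965; groundwater flows toward the south-west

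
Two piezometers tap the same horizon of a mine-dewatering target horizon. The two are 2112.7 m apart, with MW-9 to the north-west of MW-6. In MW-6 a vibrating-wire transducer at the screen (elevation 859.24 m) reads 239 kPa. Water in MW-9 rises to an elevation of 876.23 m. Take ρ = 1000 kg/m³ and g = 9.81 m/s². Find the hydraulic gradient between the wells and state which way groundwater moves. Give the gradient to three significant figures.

i ≈ 0.00349; groundwater flows toward the north-west

Pressure head at MW-6: ψ = P/(ρg) = 239×1000 / (1000 × 9.81) = 24.36 m.
Total head at MW-6: h = z + ψ = 859.24 + 24.36 = 883.60 m.
Total head at MW-9: h = 876.23 m (water level in the piezometer is the total head).
Head difference: h(MW-6) − h(MW-9) = 883.60 − 876.23 = 7.37 m.
Hydraulic gradient: i = |Δh| / L = 7.37 / 2112.7 = 0.00349.
Flow is from higher to lower head: from MW-6 toward MW-9, i.e. toward the north-west.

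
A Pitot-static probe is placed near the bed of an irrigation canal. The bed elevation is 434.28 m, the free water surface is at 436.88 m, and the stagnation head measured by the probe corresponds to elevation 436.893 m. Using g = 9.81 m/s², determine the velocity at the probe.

Near the bed, under hydrostatic conditions, the piezometric head (z + ψ) equals the free-surface elevation, 436.88 m.
Velocity head = total − piezometric = 436.893 − 436.88 = 0.013 m.
v = √(2g·h_v) = √(2 × 9.81 × 0.013) = 0.505 m/s.

v ≈ 0.505 m/s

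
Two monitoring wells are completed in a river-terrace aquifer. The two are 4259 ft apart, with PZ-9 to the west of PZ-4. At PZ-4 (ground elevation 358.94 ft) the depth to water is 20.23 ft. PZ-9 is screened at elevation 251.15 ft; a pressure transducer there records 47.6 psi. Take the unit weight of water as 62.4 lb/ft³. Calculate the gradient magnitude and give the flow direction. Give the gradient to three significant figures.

Total head at PZ-4: h = 358.94 − 20.23 = 338.71 ft.
Pressure head at PZ-9: ψ = 144·P/γ = 144 × 47.6 / 62.4 = 109.85 ft.
Total head at PZ-9: h = z + ψ = 251.15 + 109.85 = 361.00 ft.
Head difference: h(PZ-4) − h(PZ-9) = 338.71 − 361.00 = -22.29 ft.
Hydraulic gradient: i = |Δh| / L = 22.29 / 4259 = 0.00523.
Flow is from higher to lower head: from PZ-9 toward PZ-4, i.e. toward the east.

i ≈ 0.00523; groundwater flows toward the east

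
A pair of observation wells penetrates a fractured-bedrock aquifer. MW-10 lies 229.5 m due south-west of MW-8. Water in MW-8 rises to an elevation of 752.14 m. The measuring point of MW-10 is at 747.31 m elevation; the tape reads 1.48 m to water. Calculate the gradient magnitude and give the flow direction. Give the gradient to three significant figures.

Total head at MW-8: h = 752.14 m (water level in the piezometer is the total head).
Total head at MW-10: h = 747.31 − 1.48 = 745.83 m.
Head difference: h(MW-8) − h(MW-10) = 752.14 − 745.83 = 6.31 m.
Hydraulic gradient: i = |Δh| / L = 6.31 / 229.5 = 0.0275.
Flow is from higher to lower head: from MW-8 toward MW-10, i.e. toward the south-west.

i ≈ 0.0275; groundwater flows toward the south-west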